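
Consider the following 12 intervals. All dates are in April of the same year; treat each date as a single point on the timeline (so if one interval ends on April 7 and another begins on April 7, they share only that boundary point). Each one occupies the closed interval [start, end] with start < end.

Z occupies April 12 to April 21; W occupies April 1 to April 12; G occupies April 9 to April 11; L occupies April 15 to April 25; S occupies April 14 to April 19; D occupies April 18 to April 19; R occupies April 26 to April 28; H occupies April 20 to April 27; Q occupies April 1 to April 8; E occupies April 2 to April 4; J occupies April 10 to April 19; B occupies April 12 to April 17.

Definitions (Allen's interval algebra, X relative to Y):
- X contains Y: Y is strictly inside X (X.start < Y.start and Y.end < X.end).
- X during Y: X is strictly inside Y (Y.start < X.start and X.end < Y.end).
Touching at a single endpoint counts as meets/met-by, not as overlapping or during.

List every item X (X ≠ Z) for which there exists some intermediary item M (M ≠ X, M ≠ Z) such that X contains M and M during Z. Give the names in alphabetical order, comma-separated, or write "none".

L

Target Z = [April 12, April 21].
Intermediaries M with M during Z: D, S.
Via D — items with X contains D: L.
Via S — items with X contains S: none.
Union: L.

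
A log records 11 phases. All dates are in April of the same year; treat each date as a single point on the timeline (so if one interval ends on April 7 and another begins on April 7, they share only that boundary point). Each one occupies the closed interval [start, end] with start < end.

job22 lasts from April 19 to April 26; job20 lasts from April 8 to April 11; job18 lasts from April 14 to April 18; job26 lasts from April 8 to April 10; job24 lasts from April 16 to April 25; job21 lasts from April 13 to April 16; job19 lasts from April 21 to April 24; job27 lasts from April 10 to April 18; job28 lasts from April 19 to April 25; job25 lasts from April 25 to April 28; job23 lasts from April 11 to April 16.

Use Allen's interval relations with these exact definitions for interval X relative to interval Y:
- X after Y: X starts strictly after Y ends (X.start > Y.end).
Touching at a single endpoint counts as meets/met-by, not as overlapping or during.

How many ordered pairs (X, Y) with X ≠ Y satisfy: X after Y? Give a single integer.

Checking all 110 ordered pairs for relation 'after'; matching pairs in alphabetical order:
(job18, job20): job18 after job20 ✓
(job18, job26): job18 after job26 ✓
(job19, job18): job19 after job18 ✓
(job19, job20): job19 after job20 ✓
(job19, job21): job19 after job21 ✓
(job19, job23): job19 after job23 ✓
(job19, job26): job19 after job26 ✓
(job19, job27): job19 after job27 ✓
(job21, job20): job21 after job20 ✓
(job21, job26): job21 after job26 ✓
(job22, job18): job22 after job18 ✓
(job22, job20): job22 after job20 ✓
(job22, job21): job22 after job21 ✓
(job22, job23): job22 after job23 ✓
(job22, job26): job22 after job26 ✓
(job22, job27): job22 after job27 ✓
(job23, job26): job23 after job26 ✓
(job24, job20): job24 after job20 ✓
(job24, job26): job24 after job26 ✓
(job25, job18): job25 after job18 ✓
(job25, job19): job25 after job19 ✓
(job25, job20): job25 after job20 ✓
(job25, job21): job25 after job21 ✓
(job25, job23): job25 after job23 ✓
... plus 8 further pairs not listed.
Count: 32.

32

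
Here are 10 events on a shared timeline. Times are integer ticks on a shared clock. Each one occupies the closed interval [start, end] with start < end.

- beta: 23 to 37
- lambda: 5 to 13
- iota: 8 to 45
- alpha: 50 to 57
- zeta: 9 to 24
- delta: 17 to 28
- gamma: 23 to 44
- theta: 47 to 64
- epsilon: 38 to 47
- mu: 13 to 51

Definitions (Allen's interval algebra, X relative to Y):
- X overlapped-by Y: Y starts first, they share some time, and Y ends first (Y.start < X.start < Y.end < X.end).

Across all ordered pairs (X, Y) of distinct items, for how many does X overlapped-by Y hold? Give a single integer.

Checking all 90 ordered pairs for relation 'overlapped-by'; matching pairs in alphabetical order:
(alpha, mu): alpha overlapped-by mu ✓
(beta, delta): beta overlapped-by delta ✓
(beta, zeta): beta overlapped-by zeta ✓
(delta, zeta): delta overlapped-by zeta ✓
(epsilon, gamma): epsilon overlapped-by gamma ✓
(epsilon, iota): epsilon overlapped-by iota ✓
(gamma, delta): gamma overlapped-by delta ✓
(gamma, zeta): gamma overlapped-by zeta ✓
(iota, lambda): iota overlapped-by lambda ✓
(mu, iota): mu overlapped-by iota ✓
(mu, zeta): mu overlapped-by zeta ✓
(theta, mu): theta overlapped-by mu ✓
(zeta, lambda): zeta overlapped-by lambda ✓
Count: 13.

13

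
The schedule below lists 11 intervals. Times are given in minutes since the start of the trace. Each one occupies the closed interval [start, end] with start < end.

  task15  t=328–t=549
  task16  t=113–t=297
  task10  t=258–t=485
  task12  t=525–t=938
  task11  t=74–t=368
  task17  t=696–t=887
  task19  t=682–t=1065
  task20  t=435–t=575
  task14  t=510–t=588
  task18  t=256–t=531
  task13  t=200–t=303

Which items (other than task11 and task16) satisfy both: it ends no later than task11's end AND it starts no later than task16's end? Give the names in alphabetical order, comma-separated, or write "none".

Conditions: its end is no later than task11's end (X.end <= t=368) AND its start is no later than task16's end (X.start <= t=297).
task10: end t=485 <= t=368? ✗; start t=258 <= t=297? ✓ → no.
task12: end t=938 <= t=368? ✗; start t=525 <= t=297? ✗ → no.
task13: end t=303 <= t=368? ✓; start t=200 <= t=297? ✓ → yes.
task14: end t=588 <= t=368? ✗; start t=510 <= t=297? ✗ → no.
task15: end t=549 <= t=368? ✗; start t=328 <= t=297? ✗ → no.
task17: end t=887 <= t=368? ✗; start t=696 <= t=297? ✗ → no.
task18: end t=531 <= t=368? ✗; start t=256 <= t=297? ✓ → no.
task19: end t=1065 <= t=368? ✗; start t=682 <= t=297? ✗ → no.
task20: end t=575 <= t=368? ✗; start t=435 <= t=297? ✗ → no.
Result: task13.

task13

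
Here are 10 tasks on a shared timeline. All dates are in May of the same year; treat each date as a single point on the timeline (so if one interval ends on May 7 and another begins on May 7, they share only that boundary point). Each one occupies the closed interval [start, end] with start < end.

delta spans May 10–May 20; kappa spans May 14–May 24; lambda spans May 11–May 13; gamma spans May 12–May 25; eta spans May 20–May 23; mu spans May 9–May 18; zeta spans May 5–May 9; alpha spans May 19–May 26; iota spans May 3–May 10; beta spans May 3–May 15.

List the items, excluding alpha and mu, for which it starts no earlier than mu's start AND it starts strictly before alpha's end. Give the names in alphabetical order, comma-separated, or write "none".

Conditions: its start is no earlier than mu's start (X.start >= May 9) AND its start is strictly before alpha's end (X.start < May 26).
beta: start May 3 >= May 9? ✗; start May 3 < May 26? ✓ → no.
delta: start May 10 >= May 9? ✓; start May 10 < May 26? ✓ → yes.
eta: start May 20 >= May 9? ✓; start May 20 < May 26? ✓ → yes.
gamma: start May 12 >= May 9? ✓; start May 12 < May 26? ✓ → yes.
iota: start May 3 >= May 9? ✗; start May 3 < May 26? ✓ → no.
kappa: start May 14 >= May 9? ✓; start May 14 < May 26? ✓ → yes.
lambda: start May 11 >= May 9? ✓; start May 11 < May 26? ✓ → yes.
zeta: start May 5 >= May 9? ✗; start May 5 < May 26? ✓ → no.
Result: delta, eta, gamma, kappa, lambda.

delta, eta, gamma, kappa, lambda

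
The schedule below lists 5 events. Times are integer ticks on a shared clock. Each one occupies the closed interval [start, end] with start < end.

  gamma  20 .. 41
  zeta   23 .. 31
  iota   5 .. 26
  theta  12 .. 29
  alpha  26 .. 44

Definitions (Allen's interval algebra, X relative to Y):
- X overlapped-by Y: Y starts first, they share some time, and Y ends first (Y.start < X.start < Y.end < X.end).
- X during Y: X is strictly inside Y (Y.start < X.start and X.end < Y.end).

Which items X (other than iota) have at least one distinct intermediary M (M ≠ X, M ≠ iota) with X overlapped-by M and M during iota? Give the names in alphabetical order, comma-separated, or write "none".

none

Target iota = [5, 26].
Intermediaries M with M during iota: none.
Union: none.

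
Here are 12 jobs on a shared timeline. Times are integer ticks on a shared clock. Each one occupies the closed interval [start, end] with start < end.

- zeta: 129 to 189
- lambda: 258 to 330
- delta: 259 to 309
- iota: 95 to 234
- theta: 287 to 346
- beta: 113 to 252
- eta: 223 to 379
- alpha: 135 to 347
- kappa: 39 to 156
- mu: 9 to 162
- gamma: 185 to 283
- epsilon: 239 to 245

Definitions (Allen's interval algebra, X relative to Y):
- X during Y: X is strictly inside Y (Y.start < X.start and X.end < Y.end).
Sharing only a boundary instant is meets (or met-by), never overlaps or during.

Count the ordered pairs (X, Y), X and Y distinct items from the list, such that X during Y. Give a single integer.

Checking all 132 ordered pairs for relation 'during'; matching pairs in alphabetical order:
(delta, alpha): delta during alpha ✓
(delta, eta): delta during eta ✓
(delta, lambda): delta during lambda ✓
(epsilon, alpha): epsilon during alpha ✓
(epsilon, beta): epsilon during beta ✓
(epsilon, eta): epsilon during eta ✓
(epsilon, gamma): epsilon during gamma ✓
(gamma, alpha): gamma during alpha ✓
(kappa, mu): kappa during mu ✓
(lambda, alpha): lambda during alpha ✓
(lambda, eta): lambda during eta ✓
(theta, alpha): theta during alpha ✓
(theta, eta): theta during eta ✓
(zeta, beta): zeta during beta ✓
(zeta, iota): zeta during iota ✓
Count: 15.

15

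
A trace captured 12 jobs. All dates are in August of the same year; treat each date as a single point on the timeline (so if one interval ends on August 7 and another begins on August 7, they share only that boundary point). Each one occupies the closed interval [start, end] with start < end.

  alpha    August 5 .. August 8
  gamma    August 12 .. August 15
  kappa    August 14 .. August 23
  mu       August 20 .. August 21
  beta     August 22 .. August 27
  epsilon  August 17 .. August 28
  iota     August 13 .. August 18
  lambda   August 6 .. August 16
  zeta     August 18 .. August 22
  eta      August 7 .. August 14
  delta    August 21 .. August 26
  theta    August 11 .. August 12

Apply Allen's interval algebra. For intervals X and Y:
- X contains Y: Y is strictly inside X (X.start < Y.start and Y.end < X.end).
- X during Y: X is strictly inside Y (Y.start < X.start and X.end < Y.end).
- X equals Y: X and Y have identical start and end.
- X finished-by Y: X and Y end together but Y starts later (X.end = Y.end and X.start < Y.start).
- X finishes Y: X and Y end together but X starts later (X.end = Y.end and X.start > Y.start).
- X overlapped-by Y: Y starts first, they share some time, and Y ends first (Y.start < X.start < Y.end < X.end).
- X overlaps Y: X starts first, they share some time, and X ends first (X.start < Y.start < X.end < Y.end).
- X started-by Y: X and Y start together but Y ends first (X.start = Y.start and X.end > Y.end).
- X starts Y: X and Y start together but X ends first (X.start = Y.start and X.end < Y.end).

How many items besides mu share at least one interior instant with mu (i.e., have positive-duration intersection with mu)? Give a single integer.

3

Target mu = [August 20, August 21].
alpha [August 5, August 8] → before → no.
beta [August 22, August 27] → after → no.
delta [August 21, August 26] → met-by → no.
epsilon [August 17, August 28] → contains → counts.
eta [August 7, August 14] → before → no.
gamma [August 12, August 15] → before → no.
iota [August 13, August 18] → before → no.
kappa [August 14, August 23] → contains → counts.
lambda [August 6, August 16] → before → no.
theta [August 11, August 12] → before → no.
zeta [August 18, August 22] → contains → counts.
Total: 3.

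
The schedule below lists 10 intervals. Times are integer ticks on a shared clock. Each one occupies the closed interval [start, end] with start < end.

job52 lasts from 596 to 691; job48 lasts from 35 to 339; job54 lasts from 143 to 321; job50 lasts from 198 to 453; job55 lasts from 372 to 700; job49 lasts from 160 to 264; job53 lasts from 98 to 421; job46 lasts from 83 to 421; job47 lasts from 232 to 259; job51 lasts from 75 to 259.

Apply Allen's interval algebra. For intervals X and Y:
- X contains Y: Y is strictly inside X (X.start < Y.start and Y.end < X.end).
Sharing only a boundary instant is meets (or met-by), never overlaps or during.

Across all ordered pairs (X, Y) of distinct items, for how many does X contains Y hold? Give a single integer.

15

Checking all 90 ordered pairs for relation 'contains'; matching pairs in alphabetical order:
(job46, job47): job46 contains job47 ✓
(job46, job49): job46 contains job49 ✓
(job46, job54): job46 contains job54 ✓
(job48, job47): job48 contains job47 ✓
(job48, job49): job48 contains job49 ✓
(job48, job51): job48 contains job51 ✓
(job48, job54): job48 contains job54 ✓
(job49, job47): job49 contains job47 ✓
(job50, job47): job50 contains job47 ✓
(job53, job47): job53 contains job47 ✓
(job53, job49): job53 contains job49 ✓
(job53, job54): job53 contains job54 ✓
(job54, job47): job54 contains job47 ✓
(job54, job49): job54 contains job49 ✓
(job55, job52): job55 contains job52 ✓
Count: 15.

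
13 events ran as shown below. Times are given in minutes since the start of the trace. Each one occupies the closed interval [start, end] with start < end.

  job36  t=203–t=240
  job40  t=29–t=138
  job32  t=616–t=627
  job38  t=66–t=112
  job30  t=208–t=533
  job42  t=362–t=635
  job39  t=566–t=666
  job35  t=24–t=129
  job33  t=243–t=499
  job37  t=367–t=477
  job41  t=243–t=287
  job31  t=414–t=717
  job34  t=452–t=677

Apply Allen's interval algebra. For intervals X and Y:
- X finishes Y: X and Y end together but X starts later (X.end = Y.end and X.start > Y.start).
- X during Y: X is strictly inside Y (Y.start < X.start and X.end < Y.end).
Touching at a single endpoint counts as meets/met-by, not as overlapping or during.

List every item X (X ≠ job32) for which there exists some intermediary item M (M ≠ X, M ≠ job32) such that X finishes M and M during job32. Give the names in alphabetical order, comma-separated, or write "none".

none

Target job32 = [t=616, t=627].
Intermediaries M with M during job32: none.
Union: none.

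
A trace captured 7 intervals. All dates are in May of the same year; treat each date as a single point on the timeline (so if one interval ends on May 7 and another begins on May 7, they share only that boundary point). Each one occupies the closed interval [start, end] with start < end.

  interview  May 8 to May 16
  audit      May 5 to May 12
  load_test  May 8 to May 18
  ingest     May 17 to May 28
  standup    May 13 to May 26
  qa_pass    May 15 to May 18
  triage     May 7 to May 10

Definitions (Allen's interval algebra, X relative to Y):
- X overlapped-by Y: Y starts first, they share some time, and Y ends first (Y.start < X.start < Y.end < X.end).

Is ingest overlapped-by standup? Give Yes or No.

Yes

ingest = [May 17, May 28], standup = [May 13, May 26].
Actual relation of ingest to standup: overlapped-by.
Asked whether 'overlapped-by' holds → Yes.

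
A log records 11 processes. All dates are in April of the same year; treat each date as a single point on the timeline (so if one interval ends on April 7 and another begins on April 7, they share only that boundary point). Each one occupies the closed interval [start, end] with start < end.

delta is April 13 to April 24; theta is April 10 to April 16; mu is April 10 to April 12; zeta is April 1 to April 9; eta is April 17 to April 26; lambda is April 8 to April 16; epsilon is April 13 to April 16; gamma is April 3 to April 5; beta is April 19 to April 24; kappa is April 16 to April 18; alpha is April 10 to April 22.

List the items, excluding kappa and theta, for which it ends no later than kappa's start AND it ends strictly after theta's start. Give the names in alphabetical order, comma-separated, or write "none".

Conditions: its end is no later than kappa's start (X.end <= April 16) AND its end is strictly after theta's start (X.end > April 10).
alpha: end April 22 <= April 16? ✗; end April 22 > April 10? ✓ → no.
beta: end April 24 <= April 16? ✗; end April 24 > April 10? ✓ → no.
delta: end April 24 <= April 16? ✗; end April 24 > April 10? ✓ → no.
epsilon: end April 16 <= April 16? ✓; end April 16 > April 10? ✓ → yes.
eta: end April 26 <= April 16? ✗; end April 26 > April 10? ✓ → no.
gamma: end April 5 <= April 16? ✓; end April 5 > April 10? ✗ → no.
lambda: end April 16 <= April 16? ✓; end April 16 > April 10? ✓ → yes.
mu: end April 12 <= April 16? ✓; end April 12 > April 10? ✓ → yes.
zeta: end April 9 <= April 16? ✓; end April 9 > April 10? ✗ → no.
Result: epsilon, lambda, mu.

epsilon, lambda, mu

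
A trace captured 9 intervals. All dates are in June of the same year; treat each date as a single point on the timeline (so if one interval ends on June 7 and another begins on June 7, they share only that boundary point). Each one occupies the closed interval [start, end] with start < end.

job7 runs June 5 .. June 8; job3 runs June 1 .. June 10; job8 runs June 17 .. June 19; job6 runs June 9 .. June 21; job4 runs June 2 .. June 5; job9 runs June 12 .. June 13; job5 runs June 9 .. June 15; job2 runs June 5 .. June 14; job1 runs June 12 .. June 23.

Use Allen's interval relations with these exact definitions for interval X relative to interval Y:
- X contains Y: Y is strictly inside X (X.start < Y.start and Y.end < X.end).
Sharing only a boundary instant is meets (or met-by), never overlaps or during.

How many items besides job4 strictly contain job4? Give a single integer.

Target job4 = [June 2, June 5].
job1 [June 12, June 23] → after → no.
job2 [June 5, June 14] → met-by → no.
job3 [June 1, June 10] → contains → counts.
job5 [June 9, June 15] → after → no.
job6 [June 9, June 21] → after → no.
job7 [June 5, June 8] → met-by → no.
job8 [June 17, June 19] → after → no.
job9 [June 12, June 13] → after → no.
Total: 1.

1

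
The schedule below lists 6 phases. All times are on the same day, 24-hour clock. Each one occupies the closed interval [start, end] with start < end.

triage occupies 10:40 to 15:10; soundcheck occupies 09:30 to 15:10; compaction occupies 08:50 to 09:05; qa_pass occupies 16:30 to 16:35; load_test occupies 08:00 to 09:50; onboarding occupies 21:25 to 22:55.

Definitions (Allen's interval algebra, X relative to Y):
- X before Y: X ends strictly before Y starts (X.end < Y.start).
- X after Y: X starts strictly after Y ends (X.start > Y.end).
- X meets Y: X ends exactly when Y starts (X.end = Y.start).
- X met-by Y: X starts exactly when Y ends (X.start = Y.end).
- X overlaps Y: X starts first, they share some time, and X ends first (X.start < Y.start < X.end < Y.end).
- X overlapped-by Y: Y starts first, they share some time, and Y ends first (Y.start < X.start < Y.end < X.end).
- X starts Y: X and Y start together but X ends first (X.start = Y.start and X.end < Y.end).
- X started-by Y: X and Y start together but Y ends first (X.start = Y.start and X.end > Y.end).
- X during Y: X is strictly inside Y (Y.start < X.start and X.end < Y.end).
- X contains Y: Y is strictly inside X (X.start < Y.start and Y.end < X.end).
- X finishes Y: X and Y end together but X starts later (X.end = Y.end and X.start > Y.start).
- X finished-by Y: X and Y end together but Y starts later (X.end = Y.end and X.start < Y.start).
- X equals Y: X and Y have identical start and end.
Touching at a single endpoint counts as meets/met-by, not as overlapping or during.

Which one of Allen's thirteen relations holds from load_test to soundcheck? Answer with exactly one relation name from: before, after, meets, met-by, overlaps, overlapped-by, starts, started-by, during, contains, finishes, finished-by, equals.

load_test = [08:00, 09:50]; soundcheck = [09:30, 15:10].
Compare endpoints: load_test.start < soundcheck.start, load_test.start < soundcheck.end, load_test.end > soundcheck.start, load_test.end < soundcheck.end.
That pattern is 'overlaps'.

overlaps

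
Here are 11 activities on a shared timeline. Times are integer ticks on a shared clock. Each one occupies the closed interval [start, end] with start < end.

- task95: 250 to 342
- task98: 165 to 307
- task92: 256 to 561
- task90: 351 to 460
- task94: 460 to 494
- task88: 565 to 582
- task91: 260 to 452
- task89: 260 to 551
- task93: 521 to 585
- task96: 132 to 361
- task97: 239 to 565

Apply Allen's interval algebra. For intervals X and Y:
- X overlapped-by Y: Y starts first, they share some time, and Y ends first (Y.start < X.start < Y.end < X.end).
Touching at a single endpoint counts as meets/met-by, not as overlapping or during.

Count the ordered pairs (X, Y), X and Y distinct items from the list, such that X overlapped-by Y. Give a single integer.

Checking all 110 ordered pairs for relation 'overlapped-by'; matching pairs in alphabetical order:
(task89, task95): task89 overlapped-by task95 ✓
(task89, task96): task89 overlapped-by task96 ✓
(task89, task98): task89 overlapped-by task98 ✓
(task90, task91): task90 overlapped-by task91 ✓
(task90, task96): task90 overlapped-by task96 ✓
(task91, task95): task91 overlapped-by task95 ✓
(task91, task96): task91 overlapped-by task96 ✓
(task91, task98): task91 overlapped-by task98 ✓
(task92, task95): task92 overlapped-by task95 ✓
(task92, task96): task92 overlapped-by task96 ✓
(task92, task98): task92 overlapped-by task98 ✓
(task93, task89): task93 overlapped-by task89 ✓
(task93, task92): task93 overlapped-by task92 ✓
(task93, task97): task93 overlapped-by task97 ✓
(task95, task98): task95 overlapped-by task98 ✓
(task97, task96): task97 overlapped-by task96 ✓
(task97, task98): task97 overlapped-by task98 ✓
Count: 17.

17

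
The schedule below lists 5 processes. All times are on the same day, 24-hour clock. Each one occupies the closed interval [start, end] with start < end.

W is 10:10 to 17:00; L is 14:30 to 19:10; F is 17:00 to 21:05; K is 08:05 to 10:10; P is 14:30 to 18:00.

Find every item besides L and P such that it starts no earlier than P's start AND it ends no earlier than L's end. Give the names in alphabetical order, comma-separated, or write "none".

F

Conditions: its start is no earlier than P's start (X.start >= 14:30) AND its end is no earlier than L's end (X.end >= 19:10).
F: start 17:00 >= 14:30? ✓; end 21:05 >= 19:10? ✓ → yes.
K: start 08:05 >= 14:30? ✗; end 10:10 >= 19:10? ✗ → no.
W: start 10:10 >= 14:30? ✗; end 17:00 >= 19:10? ✗ → no.
Result: F.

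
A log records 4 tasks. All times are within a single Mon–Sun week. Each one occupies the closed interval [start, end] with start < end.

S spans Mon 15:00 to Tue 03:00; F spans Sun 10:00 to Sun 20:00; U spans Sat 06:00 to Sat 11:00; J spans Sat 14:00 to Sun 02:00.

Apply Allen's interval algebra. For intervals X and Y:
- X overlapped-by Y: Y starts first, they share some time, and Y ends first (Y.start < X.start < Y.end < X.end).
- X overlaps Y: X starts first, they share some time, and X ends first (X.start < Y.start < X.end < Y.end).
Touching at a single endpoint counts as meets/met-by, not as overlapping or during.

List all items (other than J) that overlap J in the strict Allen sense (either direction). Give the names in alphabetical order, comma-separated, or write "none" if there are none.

none

Target J = [Sat 14:00, Sun 02:00].
F [Sun 10:00, Sun 20:00] → after → no.
S [Mon 15:00, Tue 03:00] → before → no.
U [Sat 06:00, Sat 11:00] → before → no.
Result: none.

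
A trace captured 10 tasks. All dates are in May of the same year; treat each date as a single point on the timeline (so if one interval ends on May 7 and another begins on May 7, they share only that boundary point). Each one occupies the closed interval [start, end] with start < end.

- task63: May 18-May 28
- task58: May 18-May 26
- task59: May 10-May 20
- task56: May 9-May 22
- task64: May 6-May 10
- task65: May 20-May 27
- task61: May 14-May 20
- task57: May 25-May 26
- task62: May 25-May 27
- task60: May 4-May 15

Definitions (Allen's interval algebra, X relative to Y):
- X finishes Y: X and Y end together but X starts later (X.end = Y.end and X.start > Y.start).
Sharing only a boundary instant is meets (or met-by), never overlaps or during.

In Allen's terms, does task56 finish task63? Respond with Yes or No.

No

task56 = [May 9, May 22], task63 = [May 18, May 28].
Actual relation of task56 to task63: overlaps.
Asked whether 'finishes' holds → No.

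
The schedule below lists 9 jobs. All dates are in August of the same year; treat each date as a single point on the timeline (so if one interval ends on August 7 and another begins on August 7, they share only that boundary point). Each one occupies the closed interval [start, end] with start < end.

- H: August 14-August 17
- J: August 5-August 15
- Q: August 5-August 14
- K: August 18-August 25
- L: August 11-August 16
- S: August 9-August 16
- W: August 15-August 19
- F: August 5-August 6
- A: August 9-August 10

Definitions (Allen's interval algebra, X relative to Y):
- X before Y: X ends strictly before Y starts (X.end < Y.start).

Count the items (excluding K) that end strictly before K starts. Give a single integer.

Target K = [August 18, August 25].
A [August 9, August 10] → before → counts.
F [August 5, August 6] → before → counts.
H [August 14, August 17] → before → counts.
J [August 5, August 15] → before → counts.
L [August 11, August 16] → before → counts.
Q [August 5, August 14] → before → counts.
S [August 9, August 16] → before → counts.
W [August 15, August 19] → overlaps → no.
Total: 7.

7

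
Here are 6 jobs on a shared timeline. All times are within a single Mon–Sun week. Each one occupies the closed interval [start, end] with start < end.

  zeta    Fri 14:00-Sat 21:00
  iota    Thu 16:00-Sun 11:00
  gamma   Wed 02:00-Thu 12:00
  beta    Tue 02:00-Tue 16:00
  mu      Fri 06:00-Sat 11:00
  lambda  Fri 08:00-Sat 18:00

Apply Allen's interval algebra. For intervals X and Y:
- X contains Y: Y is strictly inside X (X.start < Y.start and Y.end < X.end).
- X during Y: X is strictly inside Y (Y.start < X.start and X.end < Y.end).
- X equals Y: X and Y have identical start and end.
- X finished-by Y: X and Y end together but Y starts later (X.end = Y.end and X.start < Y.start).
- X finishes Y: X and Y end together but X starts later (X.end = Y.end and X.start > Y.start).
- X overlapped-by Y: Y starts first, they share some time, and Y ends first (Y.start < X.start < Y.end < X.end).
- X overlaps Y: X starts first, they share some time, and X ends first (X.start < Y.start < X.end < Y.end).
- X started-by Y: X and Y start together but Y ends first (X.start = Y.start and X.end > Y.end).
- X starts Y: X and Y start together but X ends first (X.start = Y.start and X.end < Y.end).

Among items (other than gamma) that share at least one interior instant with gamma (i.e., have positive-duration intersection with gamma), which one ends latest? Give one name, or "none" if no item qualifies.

none

Target gamma = [Wed 02:00, Thu 12:00].
beta [Tue 02:00, Tue 16:00] → before → excluded.
iota [Thu 16:00, Sun 11:00] → after → excluded.
lambda [Fri 08:00, Sat 18:00] → after → excluded.
mu [Fri 06:00, Sat 11:00] → after → excluded.
zeta [Fri 14:00, Sat 21:00] → after → excluded.
No candidates → none.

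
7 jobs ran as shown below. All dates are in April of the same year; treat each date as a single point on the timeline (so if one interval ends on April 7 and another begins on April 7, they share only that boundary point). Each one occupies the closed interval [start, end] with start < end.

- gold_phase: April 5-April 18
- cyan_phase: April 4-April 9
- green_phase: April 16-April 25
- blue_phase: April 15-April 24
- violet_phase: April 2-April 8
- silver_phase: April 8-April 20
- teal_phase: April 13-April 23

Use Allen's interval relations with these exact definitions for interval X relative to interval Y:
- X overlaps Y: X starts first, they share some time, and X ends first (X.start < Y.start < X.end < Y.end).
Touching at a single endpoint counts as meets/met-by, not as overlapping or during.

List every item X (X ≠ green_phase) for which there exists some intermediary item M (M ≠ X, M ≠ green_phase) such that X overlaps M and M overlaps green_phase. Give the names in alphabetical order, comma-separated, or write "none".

cyan_phase, gold_phase, silver_phase, teal_phase, violet_phase

Target green_phase = [April 16, April 25].
Intermediaries M with M overlaps green_phase: blue_phase, gold_phase, silver_phase, teal_phase.
Via blue_phase — items with X overlaps blue_phase: gold_phase, silver_phase, teal_phase.
Via gold_phase — items with X overlaps gold_phase: cyan_phase, violet_phase.
Via silver_phase — items with X overlaps silver_phase: cyan_phase, gold_phase.
Via teal_phase — items with X overlaps teal_phase: gold_phase, silver_phase.
Union: cyan_phase, gold_phase, silver_phase, teal_phase, violet_phase.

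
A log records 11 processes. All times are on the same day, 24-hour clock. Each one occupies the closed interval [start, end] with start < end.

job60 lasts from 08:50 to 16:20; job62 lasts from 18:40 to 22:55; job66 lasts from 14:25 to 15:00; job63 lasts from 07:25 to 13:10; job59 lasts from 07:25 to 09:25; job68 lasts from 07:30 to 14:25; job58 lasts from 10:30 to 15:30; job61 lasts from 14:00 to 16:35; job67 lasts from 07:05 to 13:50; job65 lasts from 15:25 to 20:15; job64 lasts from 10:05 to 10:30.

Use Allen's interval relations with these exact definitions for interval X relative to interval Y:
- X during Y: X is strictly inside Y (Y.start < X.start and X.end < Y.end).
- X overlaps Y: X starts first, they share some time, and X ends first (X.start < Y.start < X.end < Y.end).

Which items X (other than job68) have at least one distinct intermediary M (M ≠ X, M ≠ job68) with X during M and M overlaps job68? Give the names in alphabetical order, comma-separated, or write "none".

job59, job63, job64

Target job68 = [07:30, 14:25].
Intermediaries M with M overlaps job68: job59, job63, job67.
Via job59 — items with X during job59: none.
Via job63 — items with X during job63: job64.
Via job67 — items with X during job67: job59, job63, job64.
Union: job59, job63, job64.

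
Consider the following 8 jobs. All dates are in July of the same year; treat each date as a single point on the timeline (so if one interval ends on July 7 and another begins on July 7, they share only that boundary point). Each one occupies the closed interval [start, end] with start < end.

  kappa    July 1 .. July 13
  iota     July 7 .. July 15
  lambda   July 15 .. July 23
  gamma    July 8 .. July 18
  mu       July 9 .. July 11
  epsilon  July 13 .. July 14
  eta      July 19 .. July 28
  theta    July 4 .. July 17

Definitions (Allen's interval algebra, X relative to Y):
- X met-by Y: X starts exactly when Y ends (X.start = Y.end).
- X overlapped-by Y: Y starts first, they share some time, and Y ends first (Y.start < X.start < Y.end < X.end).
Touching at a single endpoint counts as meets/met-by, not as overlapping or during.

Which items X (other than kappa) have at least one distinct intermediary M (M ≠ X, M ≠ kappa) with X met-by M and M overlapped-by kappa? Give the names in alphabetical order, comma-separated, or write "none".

Target kappa = [July 1, July 13].
Intermediaries M with M overlapped-by kappa: gamma, iota, theta.
Via gamma — items with X met-by gamma: none.
Via iota — items with X met-by iota: lambda.
Via theta — items with X met-by theta: none.
Union: lambda.

lambda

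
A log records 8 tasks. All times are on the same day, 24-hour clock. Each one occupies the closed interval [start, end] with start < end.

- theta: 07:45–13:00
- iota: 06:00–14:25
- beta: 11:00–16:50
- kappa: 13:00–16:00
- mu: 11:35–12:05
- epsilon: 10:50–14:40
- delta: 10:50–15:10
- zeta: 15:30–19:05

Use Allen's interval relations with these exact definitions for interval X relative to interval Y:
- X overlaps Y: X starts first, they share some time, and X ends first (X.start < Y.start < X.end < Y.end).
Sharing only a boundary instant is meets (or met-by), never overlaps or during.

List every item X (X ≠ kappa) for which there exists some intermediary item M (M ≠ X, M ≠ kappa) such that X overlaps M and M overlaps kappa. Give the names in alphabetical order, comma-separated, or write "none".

Target kappa = [13:00, 16:00].
Intermediaries M with M overlaps kappa: delta, epsilon, iota.
Via delta — items with X overlaps delta: iota, theta.
Via epsilon — items with X overlaps epsilon: iota, theta.
Via iota — items with X overlaps iota: none.
Union: iota, theta.

iota, theta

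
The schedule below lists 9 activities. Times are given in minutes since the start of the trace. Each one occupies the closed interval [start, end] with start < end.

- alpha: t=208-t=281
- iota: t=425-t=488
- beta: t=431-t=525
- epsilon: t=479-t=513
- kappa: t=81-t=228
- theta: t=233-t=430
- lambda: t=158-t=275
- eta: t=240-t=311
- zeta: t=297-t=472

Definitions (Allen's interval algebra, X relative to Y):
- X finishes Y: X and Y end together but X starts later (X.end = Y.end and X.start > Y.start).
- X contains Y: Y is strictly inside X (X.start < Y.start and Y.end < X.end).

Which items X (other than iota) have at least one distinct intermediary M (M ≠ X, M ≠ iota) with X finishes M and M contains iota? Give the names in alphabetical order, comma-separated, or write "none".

none

Target iota = [t=425, t=488].
Intermediaries M with M contains iota: none.
Union: none.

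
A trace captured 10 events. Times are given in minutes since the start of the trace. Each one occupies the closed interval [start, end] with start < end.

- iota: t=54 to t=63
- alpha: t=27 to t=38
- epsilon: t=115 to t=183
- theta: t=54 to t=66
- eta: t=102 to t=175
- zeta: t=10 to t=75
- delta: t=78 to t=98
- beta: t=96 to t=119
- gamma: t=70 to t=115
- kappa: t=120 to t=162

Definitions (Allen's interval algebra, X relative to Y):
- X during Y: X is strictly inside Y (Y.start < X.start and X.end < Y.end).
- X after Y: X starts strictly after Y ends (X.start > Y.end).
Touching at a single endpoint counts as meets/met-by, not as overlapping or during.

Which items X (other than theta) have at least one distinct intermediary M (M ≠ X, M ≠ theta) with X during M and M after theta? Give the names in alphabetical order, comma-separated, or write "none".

Target theta = [t=54, t=66].
Intermediaries M with M after theta: beta, delta, epsilon, eta, gamma, kappa.
Via beta — items with X during beta: none.
Via delta — items with X during delta: none.
Via epsilon — items with X during epsilon: kappa.
Via eta — items with X during eta: kappa.
Via gamma — items with X during gamma: delta.
Via kappa — items with X during kappa: none.
Union: delta, kappa.

delta, kappa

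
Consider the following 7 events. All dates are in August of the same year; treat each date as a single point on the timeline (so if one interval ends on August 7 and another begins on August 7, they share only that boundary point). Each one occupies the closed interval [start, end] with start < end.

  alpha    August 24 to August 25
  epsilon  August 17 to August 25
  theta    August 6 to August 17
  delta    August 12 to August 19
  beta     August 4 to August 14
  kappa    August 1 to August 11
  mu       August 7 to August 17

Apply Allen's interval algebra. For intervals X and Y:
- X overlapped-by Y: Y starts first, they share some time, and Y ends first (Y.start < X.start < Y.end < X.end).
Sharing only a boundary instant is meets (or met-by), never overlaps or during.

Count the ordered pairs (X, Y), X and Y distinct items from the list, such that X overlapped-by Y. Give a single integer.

Checking all 42 ordered pairs for relation 'overlapped-by'; matching pairs in alphabetical order:
(beta, kappa): beta overlapped-by kappa ✓
(delta, beta): delta overlapped-by beta ✓
(delta, mu): delta overlapped-by mu ✓
(delta, theta): delta overlapped-by theta ✓
(epsilon, delta): epsilon overlapped-by delta ✓
(mu, beta): mu overlapped-by beta ✓
(mu, kappa): mu overlapped-by kappa ✓
(theta, beta): theta overlapped-by beta ✓
(theta, kappa): theta overlapped-by kappa ✓
Count: 9.

9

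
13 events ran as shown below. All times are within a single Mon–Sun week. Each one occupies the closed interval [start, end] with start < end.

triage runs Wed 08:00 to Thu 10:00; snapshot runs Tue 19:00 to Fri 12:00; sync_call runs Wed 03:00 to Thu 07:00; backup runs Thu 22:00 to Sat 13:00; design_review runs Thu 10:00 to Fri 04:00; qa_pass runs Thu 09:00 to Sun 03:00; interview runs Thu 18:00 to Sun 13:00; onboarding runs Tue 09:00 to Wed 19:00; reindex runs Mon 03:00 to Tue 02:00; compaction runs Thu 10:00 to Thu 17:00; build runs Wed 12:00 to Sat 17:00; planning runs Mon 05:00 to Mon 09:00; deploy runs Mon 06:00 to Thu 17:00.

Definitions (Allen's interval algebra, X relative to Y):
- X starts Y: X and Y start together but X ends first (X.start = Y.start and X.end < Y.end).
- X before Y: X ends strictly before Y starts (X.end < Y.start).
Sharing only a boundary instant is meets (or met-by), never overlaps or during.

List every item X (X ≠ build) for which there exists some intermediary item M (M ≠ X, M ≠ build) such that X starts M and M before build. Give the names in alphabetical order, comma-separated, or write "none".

Target build = [Wed 12:00, Sat 17:00].
Intermediaries M with M before build: planning, reindex.
Via planning — items with X starts planning: none.
Via reindex — items with X starts reindex: none.
Union: none.

none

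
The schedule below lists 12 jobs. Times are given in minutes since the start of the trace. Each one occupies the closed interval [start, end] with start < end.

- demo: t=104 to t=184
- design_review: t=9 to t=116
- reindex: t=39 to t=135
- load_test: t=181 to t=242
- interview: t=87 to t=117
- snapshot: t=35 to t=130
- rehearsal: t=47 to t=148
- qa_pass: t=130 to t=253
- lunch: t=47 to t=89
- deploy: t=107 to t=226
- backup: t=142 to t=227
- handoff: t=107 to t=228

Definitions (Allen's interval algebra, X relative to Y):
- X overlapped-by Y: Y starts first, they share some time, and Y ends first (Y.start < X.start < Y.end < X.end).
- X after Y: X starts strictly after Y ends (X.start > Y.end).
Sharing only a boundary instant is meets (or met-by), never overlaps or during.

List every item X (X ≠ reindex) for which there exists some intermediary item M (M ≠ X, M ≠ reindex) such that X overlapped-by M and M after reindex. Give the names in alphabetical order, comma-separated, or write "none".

load_test

Target reindex = [t=39, t=135].
Intermediaries M with M after reindex: backup, load_test.
Via backup — items with X overlapped-by backup: load_test.
Via load_test — items with X overlapped-by load_test: none.
Union: load_test.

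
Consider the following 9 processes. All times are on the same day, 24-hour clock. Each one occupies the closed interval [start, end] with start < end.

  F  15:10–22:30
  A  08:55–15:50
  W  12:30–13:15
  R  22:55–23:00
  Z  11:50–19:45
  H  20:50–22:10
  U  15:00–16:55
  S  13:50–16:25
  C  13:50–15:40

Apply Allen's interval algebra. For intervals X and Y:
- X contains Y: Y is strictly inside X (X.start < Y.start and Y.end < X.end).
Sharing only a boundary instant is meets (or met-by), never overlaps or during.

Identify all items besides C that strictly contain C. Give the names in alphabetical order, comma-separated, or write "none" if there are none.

A, Z

Target C = [13:50, 15:40].
A [08:55, 15:50] → contains → yes.
F [15:10, 22:30] → overlapped-by → no.
H [20:50, 22:10] → after → no.
R [22:55, 23:00] → after → no.
S [13:50, 16:25] → started-by → no.
U [15:00, 16:55] → overlapped-by → no.
W [12:30, 13:15] → before → no.
Z [11:50, 19:45] → contains → yes.
Result: A, Z.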